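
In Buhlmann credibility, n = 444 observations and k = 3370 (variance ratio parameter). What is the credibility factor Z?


Z = n / (n + k)
= 444 / (444 + 3370)
= 444 / 3814
= 0.1164


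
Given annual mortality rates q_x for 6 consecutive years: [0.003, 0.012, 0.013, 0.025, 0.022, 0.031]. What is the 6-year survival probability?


p_k = 1 - q_k for each year
Survival = product of (1 - q_k)
= 0.997 * 0.988 * 0.987 * 0.975 * 0.978 * 0.969
= 0.8983


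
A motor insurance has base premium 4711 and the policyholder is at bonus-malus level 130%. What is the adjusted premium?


adjusted = base * BM_level / 100
= 4711 * 130 / 100
= 4711 * 1.3
= 6124.3


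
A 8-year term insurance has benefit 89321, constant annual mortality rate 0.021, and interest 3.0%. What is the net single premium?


NSP = benefit * sum_{k=0}^{n-1} k_p_x * q * v^(k+1)
With constant q=0.021, v=0.970874
Sum = 0.137473
NSP = 89321 * 0.137473
= 12279.2157


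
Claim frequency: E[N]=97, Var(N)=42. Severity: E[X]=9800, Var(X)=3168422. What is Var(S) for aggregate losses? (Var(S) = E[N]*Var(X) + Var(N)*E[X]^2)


Var(S) = E[N]*Var(X) + Var(N)*E[X]^2
= 97*3168422 + 42*9800^2
= 307336934 + 4033680000
= 4.3410e+09


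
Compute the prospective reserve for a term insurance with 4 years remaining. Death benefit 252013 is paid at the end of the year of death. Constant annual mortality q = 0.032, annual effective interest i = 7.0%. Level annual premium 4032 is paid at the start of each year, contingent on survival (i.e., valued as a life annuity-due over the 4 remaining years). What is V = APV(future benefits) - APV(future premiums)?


v = 1/(1+i) = 0.934579
APV(future benefits) per unit = sum_{k=0}^{3} k_p_x * q * v^(k+1) = 0.103582
APV(future benefits) = 252013 * 0.103582 = 26103.9881
Life annuity-due factor ä_{x:4} = sum_{k=0}^{3} k_p_x * v^k = 3.46352
APV(future premiums) = 4032 * 3.46352 = 13964.9132
V = 26103.9881 - 13964.9132
= 12139.0749


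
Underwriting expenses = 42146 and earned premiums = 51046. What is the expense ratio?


Expense ratio = expenses / premiums
= 42146 / 51046
= 0.8256


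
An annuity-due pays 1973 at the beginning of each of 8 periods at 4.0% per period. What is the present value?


PV_due = PMT * (1-(1+i)^(-n))/i * (1+i)
PV_immediate = 13283.7056
PV_due = 13283.7056 * 1.04
= 13815.0539


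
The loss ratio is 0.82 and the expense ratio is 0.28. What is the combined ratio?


Combined ratio = loss ratio + expense ratio
= 0.82 + 0.28
= 1.1


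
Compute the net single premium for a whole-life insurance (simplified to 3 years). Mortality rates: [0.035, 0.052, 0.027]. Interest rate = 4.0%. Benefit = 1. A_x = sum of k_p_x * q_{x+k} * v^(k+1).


v = 0.961538
Year 0: k_p_x=1.0, q=0.035, term=0.033654
Year 1: k_p_x=0.965, q=0.052, term=0.046394
Year 2: k_p_x=0.91482, q=0.027, term=0.021958
A_x = 0.102


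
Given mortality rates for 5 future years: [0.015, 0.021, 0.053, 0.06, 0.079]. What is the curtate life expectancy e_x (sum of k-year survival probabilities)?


e_x = sum_{k=1}^{n} k_p_x
k_p_x values:
  1_p_x = 0.985
  2_p_x = 0.964315
  3_p_x = 0.913206
  4_p_x = 0.858414
  5_p_x = 0.790599
e_x = 4.5115


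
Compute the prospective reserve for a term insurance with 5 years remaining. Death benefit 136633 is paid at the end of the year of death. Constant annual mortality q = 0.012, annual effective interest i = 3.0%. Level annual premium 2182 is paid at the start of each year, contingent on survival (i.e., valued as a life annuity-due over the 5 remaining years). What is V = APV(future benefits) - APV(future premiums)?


v = 1/(1+i) = 0.970874
APV(future benefits) per unit = sum_{k=0}^{4} k_p_x * q * v^(k+1) = 0.053692
APV(future benefits) = 136633 * 0.053692 = 7336.0367
Life annuity-due factor ä_{x:5} = sum_{k=0}^{4} k_p_x * v^k = 4.608524
APV(future premiums) = 2182 * 4.608524 = 10055.7997
V = 7336.0367 - 10055.7997
= -2719.763


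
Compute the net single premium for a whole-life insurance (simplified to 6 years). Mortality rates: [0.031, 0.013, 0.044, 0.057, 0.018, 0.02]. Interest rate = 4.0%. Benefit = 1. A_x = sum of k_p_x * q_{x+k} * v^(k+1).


v = 0.961538
Year 0: k_p_x=1.0, q=0.031, term=0.029808
Year 1: k_p_x=0.969, q=0.013, term=0.011647
Year 2: k_p_x=0.956403, q=0.044, term=0.037411
Year 3: k_p_x=0.914321, q=0.057, term=0.044549
Year 4: k_p_x=0.862205, q=0.018, term=0.012756
Year 5: k_p_x=0.846685, q=0.02, term=0.013383
A_x = 0.1496


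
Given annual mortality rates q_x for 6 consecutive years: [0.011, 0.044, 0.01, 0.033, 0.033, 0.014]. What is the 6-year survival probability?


p_k = 1 - q_k for each year
Survival = product of (1 - q_k)
= 0.989 * 0.956 * 0.99 * 0.967 * 0.967 * 0.986
= 0.863


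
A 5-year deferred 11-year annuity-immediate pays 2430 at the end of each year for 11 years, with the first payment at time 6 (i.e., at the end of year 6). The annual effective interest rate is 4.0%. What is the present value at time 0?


PV at time 5 of the 11-year annuity-immediate:
a_n = 2430 * (1-(1+0.04)^(-11))/0.04 = 21287.9584
Discount back 5 years to time 0:
PV = 21287.9584 * (1+0.04)^(-5)
= 21287.9584 * 0.821927
= 17497.1501


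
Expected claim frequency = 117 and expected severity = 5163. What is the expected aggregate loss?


E[S] = E[N] * E[X]
= 117 * 5163
= 604071


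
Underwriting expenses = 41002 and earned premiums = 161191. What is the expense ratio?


Expense ratio = expenses / premiums
= 41002 / 161191
= 0.2544


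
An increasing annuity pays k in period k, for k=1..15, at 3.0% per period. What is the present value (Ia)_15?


(Ia)_n = sum_{k=1}^{n} k * v^k, v = 1/(1+i)
v = 0.970874
Sum computed term by term:
(Ia)_15 = 88.9381


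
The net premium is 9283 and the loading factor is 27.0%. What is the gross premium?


Gross = net * (1 + loading)
= 9283 * (1 + 0.27)
= 9283 * 1.27
= 11789.41


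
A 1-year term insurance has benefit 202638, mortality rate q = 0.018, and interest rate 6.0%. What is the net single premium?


NSP = benefit * q * v
v = 1/(1+i) = 0.943396
NSP = 202638 * 0.018 * 0.943396
= 3441.0226


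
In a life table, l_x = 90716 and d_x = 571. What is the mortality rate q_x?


q_x = d_x / l_x
= 571 / 90716
= 0.0063


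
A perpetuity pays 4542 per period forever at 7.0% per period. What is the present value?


PV = PMT / i
= 4542 / 0.07
= 64885.7143


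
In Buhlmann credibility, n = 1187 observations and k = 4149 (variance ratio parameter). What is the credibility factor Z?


Z = n / (n + k)
= 1187 / (1187 + 4149)
= 1187 / 5336
= 0.2225


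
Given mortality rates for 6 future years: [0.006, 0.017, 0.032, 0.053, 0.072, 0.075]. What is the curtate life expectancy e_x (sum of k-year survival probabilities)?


e_x = sum_{k=1}^{n} k_p_x
k_p_x values:
  1_p_x = 0.994
  2_p_x = 0.977102
  3_p_x = 0.945835
  4_p_x = 0.895705
  5_p_x = 0.831215
  6_p_x = 0.768874
e_x = 5.4127


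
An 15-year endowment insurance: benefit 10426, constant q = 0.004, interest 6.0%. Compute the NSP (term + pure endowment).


Term component = 395.5897
Pure endowment = 15_p_x * v^15 * benefit = 0.941651 * 0.417265 * 10426 = 4096.5647
NSP = 4492.1544


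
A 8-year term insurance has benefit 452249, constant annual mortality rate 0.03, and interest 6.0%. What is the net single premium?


NSP = benefit * sum_{k=0}^{n-1} k_p_x * q * v^(k+1)
With constant q=0.03, v=0.943396
Sum = 0.169423
NSP = 452249 * 0.169423
= 76621.4909


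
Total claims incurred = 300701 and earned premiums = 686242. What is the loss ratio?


Loss ratio = claims / premiums
= 300701 / 686242
= 0.4382


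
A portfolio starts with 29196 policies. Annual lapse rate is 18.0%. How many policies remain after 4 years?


remaining = initial * (1 - lapse)^years
= 29196 * (1 - 0.18)^4
= 29196 * 0.452122
= 13200.1469


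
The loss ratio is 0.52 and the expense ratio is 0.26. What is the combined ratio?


Combined ratio = loss ratio + expense ratio
= 0.52 + 0.26
= 0.78


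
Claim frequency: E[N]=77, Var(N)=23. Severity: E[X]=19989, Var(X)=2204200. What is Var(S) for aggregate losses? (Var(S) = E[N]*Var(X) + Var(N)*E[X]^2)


Var(S) = E[N]*Var(X) + Var(N)*E[X]^2
= 77*2204200 + 23*19989^2
= 169723400 + 9189882783
= 9.3596e+09


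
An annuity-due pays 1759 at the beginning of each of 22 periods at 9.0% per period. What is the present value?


PV_due = PMT * (1-(1+i)^(-n))/i * (1+i)
PV_immediate = 16609.2264
PV_due = 16609.2264 * 1.09
= 18104.0567


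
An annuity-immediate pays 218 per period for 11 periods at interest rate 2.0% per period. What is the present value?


PV = PMT * (1 - (1+i)^(-n)) / i
= 218 * (1 - (1+0.02)^(-11)) / 0.02
= 218 * (1 - 0.804263) / 0.02
= 218 * 9.786848
= 2133.5329


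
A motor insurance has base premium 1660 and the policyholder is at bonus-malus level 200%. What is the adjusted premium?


adjusted = base * BM_level / 100
= 1660 * 200 / 100
= 1660 * 2.0
= 3320.0


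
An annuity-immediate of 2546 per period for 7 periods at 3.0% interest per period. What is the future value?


FV = PMT * ((1+i)^n - 1) / i
= 2546 * ((1.03)^7 - 1) / 0.03
= 2546 * (1.229874 - 1) / 0.03
= 19508.6287


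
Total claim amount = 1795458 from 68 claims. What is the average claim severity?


severity = total / number
= 1795458 / 68
= 26403.7941


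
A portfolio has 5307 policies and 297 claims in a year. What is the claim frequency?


frequency = claims / policies
= 297 / 5307
= 0.056


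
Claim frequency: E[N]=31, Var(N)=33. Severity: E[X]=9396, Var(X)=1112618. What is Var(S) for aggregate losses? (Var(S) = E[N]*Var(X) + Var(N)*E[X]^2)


Var(S) = E[N]*Var(X) + Var(N)*E[X]^2
= 31*1112618 + 33*9396^2
= 34491158 + 2913398928
= 2.9479e+09


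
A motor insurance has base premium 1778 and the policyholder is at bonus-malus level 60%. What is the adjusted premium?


adjusted = base * BM_level / 100
= 1778 * 60 / 100
= 1778 * 0.6
= 1066.8


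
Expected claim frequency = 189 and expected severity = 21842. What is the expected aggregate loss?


E[S] = E[N] * E[X]
= 189 * 21842
= 4.1281e+06


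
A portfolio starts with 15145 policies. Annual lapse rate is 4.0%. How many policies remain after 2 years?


remaining = initial * (1 - lapse)^years
= 15145 * (1 - 0.04)^2
= 15145 * 0.9216
= 13957.632


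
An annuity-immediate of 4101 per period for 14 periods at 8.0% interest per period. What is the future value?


FV = PMT * ((1+i)^n - 1) / i
= 4101 * ((1.08)^14 - 1) / 0.08
= 4101 * (2.937194 - 1) / 0.08
= 99305.3882


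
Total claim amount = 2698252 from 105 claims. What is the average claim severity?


severity = total / number
= 2698252 / 105
= 25697.6381


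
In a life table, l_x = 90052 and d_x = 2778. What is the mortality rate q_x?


q_x = d_x / l_x
= 2778 / 90052
= 0.0308


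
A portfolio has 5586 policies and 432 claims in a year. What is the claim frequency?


frequency = claims / policies
= 432 / 5586
= 0.0773


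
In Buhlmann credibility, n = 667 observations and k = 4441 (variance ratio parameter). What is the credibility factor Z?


Z = n / (n + k)
= 667 / (667 + 4441)
= 667 / 5108
= 0.1306


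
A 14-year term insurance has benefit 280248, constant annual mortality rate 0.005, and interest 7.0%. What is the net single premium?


NSP = benefit * sum_{k=0}^{n-1} k_p_x * q * v^(k+1)
With constant q=0.005, v=0.934579
Sum = 0.042564
NSP = 280248 * 0.042564
= 11928.5709


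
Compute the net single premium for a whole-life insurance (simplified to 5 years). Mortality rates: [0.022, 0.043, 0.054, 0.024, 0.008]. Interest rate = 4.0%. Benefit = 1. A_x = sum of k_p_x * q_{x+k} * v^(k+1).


v = 0.961538
Year 0: k_p_x=1.0, q=0.022, term=0.021154
Year 1: k_p_x=0.978, q=0.043, term=0.038881
Year 2: k_p_x=0.935946, q=0.054, term=0.044931
Year 3: k_p_x=0.885405, q=0.024, term=0.018164
Year 4: k_p_x=0.864155, q=0.008, term=0.005682
A_x = 0.1288


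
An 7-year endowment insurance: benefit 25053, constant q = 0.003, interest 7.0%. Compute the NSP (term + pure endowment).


Term component = 401.7515
Pure endowment = 7_p_x * v^7 * benefit = 0.979188 * 0.62275 * 25053 = 15277.0466
NSP = 15678.7981


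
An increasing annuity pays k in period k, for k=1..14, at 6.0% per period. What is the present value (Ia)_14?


(Ia)_n = sum_{k=1}^{n} k * v^k, v = 1/(1+i)
v = 0.943396
Sum computed term by term:
(Ia)_14 = 61.0078


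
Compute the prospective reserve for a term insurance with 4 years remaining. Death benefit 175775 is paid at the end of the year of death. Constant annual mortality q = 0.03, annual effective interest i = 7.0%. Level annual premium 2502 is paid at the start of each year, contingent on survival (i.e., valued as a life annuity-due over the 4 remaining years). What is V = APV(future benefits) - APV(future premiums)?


v = 1/(1+i) = 0.934579
APV(future benefits) per unit = sum_{k=0}^{3} k_p_x * q * v^(k+1) = 0.097384
APV(future benefits) = 175775 * 0.097384 = 17117.7264
Life annuity-due factor ä_{x:4} = sum_{k=0}^{3} k_p_x * v^k = 3.473374
APV(future premiums) = 2502 * 3.473374 = 8690.3807
V = 17117.7264 - 8690.3807
= 8427.3457


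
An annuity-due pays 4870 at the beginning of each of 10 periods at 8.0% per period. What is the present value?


PV_due = PMT * (1-(1+i)^(-n))/i * (1+i)
PV_immediate = 32678.0964
PV_due = 32678.0964 * 1.08
= 35292.3441


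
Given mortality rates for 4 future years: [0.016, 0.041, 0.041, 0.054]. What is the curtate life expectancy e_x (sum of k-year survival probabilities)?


e_x = sum_{k=1}^{n} k_p_x
k_p_x values:
  1_p_x = 0.984
  2_p_x = 0.943656
  3_p_x = 0.904966
  4_p_x = 0.856098
e_x = 3.6887


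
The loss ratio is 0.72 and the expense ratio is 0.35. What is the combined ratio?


Combined ratio = loss ratio + expense ratio
= 0.72 + 0.35
= 1.07


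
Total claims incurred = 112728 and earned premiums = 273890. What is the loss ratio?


Loss ratio = claims / premiums
= 112728 / 273890
= 0.4116


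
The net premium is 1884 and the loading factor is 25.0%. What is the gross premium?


Gross = net * (1 + loading)
= 1884 * (1 + 0.25)
= 1884 * 1.25
= 2355.0


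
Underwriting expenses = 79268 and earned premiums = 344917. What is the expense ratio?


Expense ratio = expenses / premiums
= 79268 / 344917
= 0.2298


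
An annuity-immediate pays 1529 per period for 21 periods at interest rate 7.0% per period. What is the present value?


PV = PMT * (1 - (1+i)^(-n)) / i
= 1529 * (1 - (1+0.07)^(-21)) / 0.07
= 1529 * (1 - 0.241513) / 0.07
= 1529 * 10.835527
= 16567.5213


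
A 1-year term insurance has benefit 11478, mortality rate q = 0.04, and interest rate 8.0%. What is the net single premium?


NSP = benefit * q * v
v = 1/(1+i) = 0.925926
NSP = 11478 * 0.04 * 0.925926
= 425.1111


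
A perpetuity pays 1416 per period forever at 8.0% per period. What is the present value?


PV = PMT / i
= 1416 / 0.08
= 17700.0


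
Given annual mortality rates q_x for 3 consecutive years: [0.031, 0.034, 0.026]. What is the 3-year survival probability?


p_k = 1 - q_k for each year
Survival = product of (1 - q_k)
= 0.969 * 0.966 * 0.974
= 0.9117


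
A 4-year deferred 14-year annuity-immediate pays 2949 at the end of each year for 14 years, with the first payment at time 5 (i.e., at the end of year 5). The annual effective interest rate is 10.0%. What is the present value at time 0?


PV at time 4 of the 14-year annuity-immediate:
a_n = 2949 * (1-(1+0.1)^(-14))/0.1 = 21724.3613
Discount back 4 years to time 0:
PV = 21724.3613 * (1+0.1)^(-4)
= 21724.3613 * 0.683013
= 14838.0311


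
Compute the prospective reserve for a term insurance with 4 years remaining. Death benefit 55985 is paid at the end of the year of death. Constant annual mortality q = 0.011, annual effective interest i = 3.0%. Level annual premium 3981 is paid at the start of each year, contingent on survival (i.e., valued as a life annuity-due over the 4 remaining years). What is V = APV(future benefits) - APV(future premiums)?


v = 1/(1+i) = 0.970874
APV(future benefits) per unit = sum_{k=0}^{3} k_p_x * q * v^(k+1) = 0.040235
APV(future benefits) = 55985 * 0.040235 = 2252.5451
Life annuity-due factor ä_{x:4} = sum_{k=0}^{3} k_p_x * v^k = 3.76744
APV(future premiums) = 3981 * 3.76744 = 14998.1786
V = 2252.5451 - 14998.1786
= -12745.6335


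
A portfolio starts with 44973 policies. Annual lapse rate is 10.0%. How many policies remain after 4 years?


remaining = initial * (1 - lapse)^years
= 44973 * (1 - 0.1)^4
= 44973 * 0.6561
= 29506.7853


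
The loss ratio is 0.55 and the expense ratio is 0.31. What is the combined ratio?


Combined ratio = loss ratio + expense ratio
= 0.55 + 0.31
= 0.86


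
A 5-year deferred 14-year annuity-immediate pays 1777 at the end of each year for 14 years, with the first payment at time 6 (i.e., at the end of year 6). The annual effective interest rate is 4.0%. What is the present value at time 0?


PV at time 5 of the 14-year annuity-immediate:
a_n = 1777 * (1-(1+0.04)^(-14))/0.04 = 18770.6694
Discount back 5 years to time 0:
PV = 18770.6694 * (1+0.04)^(-5)
= 18770.6694 * 0.821927
= 15428.122


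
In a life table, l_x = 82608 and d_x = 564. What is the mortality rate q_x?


q_x = d_x / l_x
= 564 / 82608
= 0.0068


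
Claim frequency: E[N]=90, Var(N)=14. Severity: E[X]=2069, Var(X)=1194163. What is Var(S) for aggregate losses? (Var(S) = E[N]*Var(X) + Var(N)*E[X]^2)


Var(S) = E[N]*Var(X) + Var(N)*E[X]^2
= 90*1194163 + 14*2069^2
= 107474670 + 59930654
= 1.6741e+08


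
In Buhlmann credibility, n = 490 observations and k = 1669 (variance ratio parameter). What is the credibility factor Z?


Z = n / (n + k)
= 490 / (490 + 1669)
= 490 / 2159
= 0.227


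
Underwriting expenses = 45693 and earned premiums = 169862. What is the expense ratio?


Expense ratio = expenses / premiums
= 45693 / 169862
= 0.269


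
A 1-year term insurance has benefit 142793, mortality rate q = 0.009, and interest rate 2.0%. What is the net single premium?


NSP = benefit * q * v
v = 1/(1+i) = 0.980392
NSP = 142793 * 0.009 * 0.980392
= 1259.9382


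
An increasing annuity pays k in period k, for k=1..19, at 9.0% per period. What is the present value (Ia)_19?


(Ia)_n = sum_{k=1}^{n} k * v^k, v = 1/(1+i)
v = 0.917431
Sum computed term by term:
(Ia)_19 = 67.3369


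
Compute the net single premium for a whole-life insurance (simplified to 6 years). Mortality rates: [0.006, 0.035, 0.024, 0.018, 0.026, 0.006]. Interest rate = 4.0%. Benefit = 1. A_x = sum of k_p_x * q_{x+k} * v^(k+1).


v = 0.961538
Year 0: k_p_x=1.0, q=0.006, term=0.005769
Year 1: k_p_x=0.994, q=0.035, term=0.032165
Year 2: k_p_x=0.95921, q=0.024, term=0.020466
Year 3: k_p_x=0.936189, q=0.018, term=0.014405
Year 4: k_p_x=0.919338, q=0.026, term=0.019646
Year 5: k_p_x=0.895435, q=0.006, term=0.004246
A_x = 0.0967


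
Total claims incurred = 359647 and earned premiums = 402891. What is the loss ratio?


Loss ratio = claims / premiums
= 359647 / 402891
= 0.8927


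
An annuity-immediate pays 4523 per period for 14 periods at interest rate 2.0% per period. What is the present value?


PV = PMT * (1 - (1+i)^(-n)) / i
= 4523 * (1 - (1+0.02)^(-14)) / 0.02
= 4523 * (1 - 0.757875) / 0.02
= 4523 * 12.106249
= 54756.5632


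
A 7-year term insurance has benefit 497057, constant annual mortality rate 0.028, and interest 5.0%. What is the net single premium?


NSP = benefit * sum_{k=0}^{n-1} k_p_x * q * v^(k+1)
With constant q=0.028, v=0.952381
Sum = 0.149851
NSP = 497057 * 0.149851
= 74484.5738


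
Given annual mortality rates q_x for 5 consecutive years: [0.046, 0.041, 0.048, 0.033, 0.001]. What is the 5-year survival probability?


p_k = 1 - q_k for each year
Survival = product of (1 - q_k)
= 0.954 * 0.959 * 0.952 * 0.967 * 0.999
= 0.8414


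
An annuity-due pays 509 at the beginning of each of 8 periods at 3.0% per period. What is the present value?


PV_due = PMT * (1-(1+i)^(-n))/i * (1+i)
PV_immediate = 3573.0233
PV_due = 3573.0233 * 1.03
= 3680.214


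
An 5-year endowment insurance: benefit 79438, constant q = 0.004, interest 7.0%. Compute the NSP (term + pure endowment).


Term component = 1293.1644
Pure endowment = 5_p_x * v^5 * benefit = 0.980159 * 0.712986 * 79438 = 55514.4581
NSP = 56807.6226


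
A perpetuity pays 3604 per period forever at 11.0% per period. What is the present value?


PV = PMT / i
= 3604 / 0.11
= 32763.6364


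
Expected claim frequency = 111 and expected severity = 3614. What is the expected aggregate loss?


E[S] = E[N] * E[X]
= 111 * 3614
= 401154


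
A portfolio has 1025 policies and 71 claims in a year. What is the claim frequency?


frequency = claims / policies
= 71 / 1025
= 0.0693


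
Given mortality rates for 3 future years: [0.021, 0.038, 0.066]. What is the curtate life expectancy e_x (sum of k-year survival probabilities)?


e_x = sum_{k=1}^{n} k_p_x
k_p_x values:
  1_p_x = 0.979
  2_p_x = 0.941798
  3_p_x = 0.879639
e_x = 2.8004


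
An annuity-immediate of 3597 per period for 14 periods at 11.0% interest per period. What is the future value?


FV = PMT * ((1+i)^n - 1) / i
= 3597 * ((1.11)^14 - 1) / 0.11
= 3597 * (4.310441 - 1) / 0.11
= 108251.4201


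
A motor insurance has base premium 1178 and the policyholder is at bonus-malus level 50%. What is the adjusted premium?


adjusted = base * BM_level / 100
= 1178 * 50 / 100
= 1178 * 0.5
= 589.0


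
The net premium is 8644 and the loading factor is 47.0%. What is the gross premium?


Gross = net * (1 + loading)
= 8644 * (1 + 0.47)
= 8644 * 1.47
= 12706.68


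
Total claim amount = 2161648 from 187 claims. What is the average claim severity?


severity = total / number
= 2161648 / 187
= 11559.615


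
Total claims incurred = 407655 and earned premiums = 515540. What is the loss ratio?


Loss ratio = claims / premiums
= 407655 / 515540
= 0.7907


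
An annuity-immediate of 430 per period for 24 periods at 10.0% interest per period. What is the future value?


FV = PMT * ((1+i)^n - 1) / i
= 430 * ((1.1)^24 - 1) / 0.1
= 430 * (9.849733 - 1) / 0.1
= 38053.8505


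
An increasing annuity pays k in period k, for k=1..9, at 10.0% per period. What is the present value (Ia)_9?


(Ia)_n = sum_{k=1}^{n} k * v^k, v = 1/(1+i)
v = 0.909091
Sum computed term by term:
(Ia)_9 = 25.1805


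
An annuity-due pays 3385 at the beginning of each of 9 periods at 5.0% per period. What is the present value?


PV_due = PMT * (1-(1+i)^(-n))/i * (1+i)
PV_immediate = 24059.9764
PV_due = 24059.9764 * 1.05
= 25262.9752


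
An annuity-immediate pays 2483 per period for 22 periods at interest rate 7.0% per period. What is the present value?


PV = PMT * (1 - (1+i)^(-n)) / i
= 2483 * (1 - (1+0.07)^(-22)) / 0.07
= 2483 * (1 - 0.225713) / 0.07
= 2483 * 11.06124
= 27465.0602


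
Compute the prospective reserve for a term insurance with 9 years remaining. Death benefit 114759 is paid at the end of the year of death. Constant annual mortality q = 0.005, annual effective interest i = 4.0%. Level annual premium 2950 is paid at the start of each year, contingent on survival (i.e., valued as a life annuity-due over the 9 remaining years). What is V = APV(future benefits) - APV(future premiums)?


v = 1/(1+i) = 0.961538
APV(future benefits) per unit = sum_{k=0}^{8} k_p_x * q * v^(k+1) = 0.036489
APV(future benefits) = 114759 * 0.036489 = 4187.4878
Life annuity-due factor ä_{x:9} = sum_{k=0}^{8} k_p_x * v^k = 7.589797
APV(future premiums) = 2950 * 7.589797 = 22389.9
V = 4187.4878 - 22389.9
= -18202.4122


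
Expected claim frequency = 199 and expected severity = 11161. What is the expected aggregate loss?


E[S] = E[N] * E[X]
= 199 * 11161
= 2.2210e+06


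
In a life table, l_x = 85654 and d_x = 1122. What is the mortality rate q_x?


q_x = d_x / l_x
= 1122 / 85654
= 0.0131


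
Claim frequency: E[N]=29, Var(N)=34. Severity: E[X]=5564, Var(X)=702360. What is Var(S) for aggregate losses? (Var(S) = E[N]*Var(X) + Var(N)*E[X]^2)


Var(S) = E[N]*Var(X) + Var(N)*E[X]^2
= 29*702360 + 34*5564^2
= 20368440 + 1052575264
= 1.0729e+09


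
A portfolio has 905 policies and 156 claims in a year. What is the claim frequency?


frequency = claims / policies
= 156 / 905
= 0.1724


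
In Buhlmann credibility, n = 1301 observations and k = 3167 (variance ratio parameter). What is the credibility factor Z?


Z = n / (n + k)
= 1301 / (1301 + 3167)
= 1301 / 4468
= 0.2912


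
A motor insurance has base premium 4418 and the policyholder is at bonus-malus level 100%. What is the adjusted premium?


adjusted = base * BM_level / 100
= 4418 * 100 / 100
= 4418 * 1.0
= 4418.0


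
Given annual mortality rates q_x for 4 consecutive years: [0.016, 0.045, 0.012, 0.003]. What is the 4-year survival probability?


p_k = 1 - q_k for each year
Survival = product of (1 - q_k)
= 0.984 * 0.955 * 0.988 * 0.997
= 0.9257


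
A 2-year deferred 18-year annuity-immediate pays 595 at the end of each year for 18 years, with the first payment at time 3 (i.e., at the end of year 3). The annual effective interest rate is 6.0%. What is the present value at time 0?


PV at time 2 of the 18-year annuity-immediate:
a_n = 595 * (1-(1+0.06)^(-18))/0.06 = 6442.4241
Discount back 2 years to time 0:
PV = 6442.4241 * (1+0.06)^(-2)
= 6442.4241 * 0.889996
= 5733.7345


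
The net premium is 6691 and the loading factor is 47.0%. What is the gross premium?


Gross = net * (1 + loading)
= 6691 * (1 + 0.47)
= 6691 * 1.47
= 9835.77


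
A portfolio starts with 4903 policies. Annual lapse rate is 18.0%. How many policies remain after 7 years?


remaining = initial * (1 - lapse)^years
= 4903 * (1 - 0.18)^7
= 4903 * 0.249285
= 1222.2467


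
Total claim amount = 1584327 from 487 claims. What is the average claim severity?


severity = total / number
= 1584327 / 487
= 3253.2382


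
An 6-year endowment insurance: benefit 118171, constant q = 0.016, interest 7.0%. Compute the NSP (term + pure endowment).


Term component = 8686.8725
Pure endowment = 6_p_x * v^6 * benefit = 0.907759 * 0.666342 * 118171 = 71479.0604
NSP = 80165.9329


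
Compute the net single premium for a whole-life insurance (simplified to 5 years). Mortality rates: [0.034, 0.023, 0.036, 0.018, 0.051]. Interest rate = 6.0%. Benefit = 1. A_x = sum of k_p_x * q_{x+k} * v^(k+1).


v = 0.943396
Year 0: k_p_x=1.0, q=0.034, term=0.032075
Year 1: k_p_x=0.966, q=0.023, term=0.019774
Year 2: k_p_x=0.943782, q=0.036, term=0.028527
Year 3: k_p_x=0.909806, q=0.018, term=0.012972
Year 4: k_p_x=0.893429, q=0.051, term=0.034049
A_x = 0.1274


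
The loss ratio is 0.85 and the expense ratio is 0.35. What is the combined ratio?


Combined ratio = loss ratio + expense ratio
= 0.85 + 0.35
= 1.2


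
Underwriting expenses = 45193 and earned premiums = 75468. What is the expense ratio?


Expense ratio = expenses / premiums
= 45193 / 75468
= 0.5988


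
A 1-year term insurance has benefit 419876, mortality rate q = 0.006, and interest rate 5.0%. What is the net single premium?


NSP = benefit * q * v
v = 1/(1+i) = 0.952381
NSP = 419876 * 0.006 * 0.952381
= 2399.2914


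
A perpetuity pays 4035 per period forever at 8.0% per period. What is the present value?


PV = PMT / i
= 4035 / 0.08
= 50437.5


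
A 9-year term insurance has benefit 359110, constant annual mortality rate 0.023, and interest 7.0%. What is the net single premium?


NSP = benefit * sum_{k=0}^{n-1} k_p_x * q * v^(k+1)
With constant q=0.023, v=0.934579
Sum = 0.138208
NSP = 359110 * 0.138208
= 49631.6968


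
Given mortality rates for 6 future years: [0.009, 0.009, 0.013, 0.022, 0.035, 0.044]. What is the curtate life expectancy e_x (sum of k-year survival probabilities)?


e_x = sum_{k=1}^{n} k_p_x
k_p_x values:
  1_p_x = 0.991
  2_p_x = 0.982081
  3_p_x = 0.969314
  4_p_x = 0.947989
  5_p_x = 0.914809
  6_p_x = 0.874558
e_x = 5.6798


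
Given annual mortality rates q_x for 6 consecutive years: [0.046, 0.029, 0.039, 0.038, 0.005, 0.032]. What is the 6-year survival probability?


p_k = 1 - q_k for each year
Survival = product of (1 - q_k)
= 0.954 * 0.971 * 0.961 * 0.962 * 0.995 * 0.968
= 0.8248


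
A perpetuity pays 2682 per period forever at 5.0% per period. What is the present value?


PV = PMT / i
= 2682 / 0.05
= 53640.0


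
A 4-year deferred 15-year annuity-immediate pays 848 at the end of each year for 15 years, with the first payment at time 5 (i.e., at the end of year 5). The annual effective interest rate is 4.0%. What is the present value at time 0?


PV at time 4 of the 15-year annuity-immediate:
a_n = 848 * (1-(1+0.04)^(-15))/0.04 = 9428.3925
Discount back 4 years to time 0:
PV = 9428.3925 * (1+0.04)^(-4)
= 9428.3925 * 0.854804
= 8059.4295


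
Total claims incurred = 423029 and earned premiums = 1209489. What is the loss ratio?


Loss ratio = claims / premiums
= 423029 / 1209489
= 0.3498


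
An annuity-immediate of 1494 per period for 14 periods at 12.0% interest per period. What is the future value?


FV = PMT * ((1+i)^n - 1) / i
= 1494 * ((1.12)^14 - 1) / 0.12
= 1494 * (4.887112 - 1) / 0.12
= 48394.5479


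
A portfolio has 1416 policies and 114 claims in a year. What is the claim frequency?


frequency = claims / policies
= 114 / 1416
= 0.0805


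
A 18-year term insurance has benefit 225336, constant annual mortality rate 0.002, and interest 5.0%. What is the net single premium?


NSP = benefit * sum_{k=0}^{n-1} k_p_x * q * v^(k+1)
With constant q=0.002, v=0.952381
Sum = 0.023046
NSP = 225336 * 0.023046
= 5193.011


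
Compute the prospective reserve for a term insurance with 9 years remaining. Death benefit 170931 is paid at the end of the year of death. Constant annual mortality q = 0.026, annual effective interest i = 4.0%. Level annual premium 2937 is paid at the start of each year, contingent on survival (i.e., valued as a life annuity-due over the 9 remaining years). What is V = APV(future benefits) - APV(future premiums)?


v = 1/(1+i) = 0.961538
APV(future benefits) per unit = sum_{k=0}^{8} k_p_x * q * v^(k+1) = 0.175586
APV(future benefits) = 170931 * 0.175586 = 30013.0885
Life annuity-due factor ä_{x:9} = sum_{k=0}^{8} k_p_x * v^k = 7.02344
APV(future premiums) = 2937 * 7.02344 = 20627.8419
V = 30013.0885 - 20627.8419
= 9385.2466


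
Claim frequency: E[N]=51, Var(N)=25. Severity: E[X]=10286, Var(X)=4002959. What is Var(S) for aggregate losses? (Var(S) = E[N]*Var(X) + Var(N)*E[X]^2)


Var(S) = E[N]*Var(X) + Var(N)*E[X]^2
= 51*4002959 + 25*10286^2
= 204150909 + 2645044900
= 2.8492e+09


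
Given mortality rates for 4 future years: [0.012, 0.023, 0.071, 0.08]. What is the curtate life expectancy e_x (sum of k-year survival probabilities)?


e_x = sum_{k=1}^{n} k_p_x
k_p_x values:
  1_p_x = 0.988
  2_p_x = 0.965276
  3_p_x = 0.896741
  4_p_x = 0.825002
e_x = 3.675


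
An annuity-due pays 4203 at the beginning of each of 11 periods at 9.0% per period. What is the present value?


PV_due = PMT * (1-(1+i)^(-n))/i * (1+i)
PV_immediate = 28602.2159
PV_due = 28602.2159 * 1.09
= 31176.4153


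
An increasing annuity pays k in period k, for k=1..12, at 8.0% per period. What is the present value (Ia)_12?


(Ia)_n = sum_{k=1}^{n} k * v^k, v = 1/(1+i)
v = 0.925926
Sum computed term by term:
(Ia)_12 = 42.17


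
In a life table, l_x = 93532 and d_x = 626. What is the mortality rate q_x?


q_x = d_x / l_x
= 626 / 93532
= 0.0067


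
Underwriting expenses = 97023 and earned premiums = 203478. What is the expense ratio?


Expense ratio = expenses / premiums
= 97023 / 203478
= 0.4768


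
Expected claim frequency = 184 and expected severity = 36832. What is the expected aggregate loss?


E[S] = E[N] * E[X]
= 184 * 36832
= 6.7771e+06


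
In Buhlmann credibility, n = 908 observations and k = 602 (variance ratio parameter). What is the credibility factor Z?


Z = n / (n + k)
= 908 / (908 + 602)
= 908 / 1510
= 0.6013


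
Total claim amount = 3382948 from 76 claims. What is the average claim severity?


severity = total / number
= 3382948 / 76
= 44512.4737


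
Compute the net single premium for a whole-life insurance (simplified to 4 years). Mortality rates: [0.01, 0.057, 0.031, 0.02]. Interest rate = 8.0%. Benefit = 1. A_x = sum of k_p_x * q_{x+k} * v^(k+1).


v = 0.925926
Year 0: k_p_x=1.0, q=0.01, term=0.009259
Year 1: k_p_x=0.99, q=0.057, term=0.04838
Year 2: k_p_x=0.93357, q=0.031, term=0.022974
Year 3: k_p_x=0.904629, q=0.02, term=0.013299
A_x = 0.0939


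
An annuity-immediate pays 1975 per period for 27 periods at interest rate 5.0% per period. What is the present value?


PV = PMT * (1 - (1+i)^(-n)) / i
= 1975 * (1 - (1+0.05)^(-27)) / 0.05
= 1975 * (1 - 0.267848) / 0.05
= 1975 * 14.643034
= 28919.9914


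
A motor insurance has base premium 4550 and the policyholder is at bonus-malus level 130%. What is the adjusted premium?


adjusted = base * BM_level / 100
= 4550 * 130 / 100
= 4550 * 1.3
= 5915.0


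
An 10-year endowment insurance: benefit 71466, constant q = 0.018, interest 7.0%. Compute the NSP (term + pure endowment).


Term component = 8421.2607
Pure endowment = 10_p_x * v^10 * benefit = 0.833902 * 0.508349 * 71466 = 30295.392
NSP = 38716.6527


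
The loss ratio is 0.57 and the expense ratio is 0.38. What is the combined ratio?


Combined ratio = loss ratio + expense ratio
= 0.57 + 0.38
= 0.95


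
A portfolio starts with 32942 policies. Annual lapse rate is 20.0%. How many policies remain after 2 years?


remaining = initial * (1 - lapse)^years
= 32942 * (1 - 0.2)^2
= 32942 * 0.64
= 21082.88


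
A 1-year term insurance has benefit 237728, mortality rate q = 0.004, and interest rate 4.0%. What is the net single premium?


NSP = benefit * q * v
v = 1/(1+i) = 0.961538
NSP = 237728 * 0.004 * 0.961538
= 914.3385


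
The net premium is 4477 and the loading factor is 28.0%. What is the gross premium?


Gross = net * (1 + loading)
= 4477 * (1 + 0.28)
= 4477 * 1.28
= 5730.56


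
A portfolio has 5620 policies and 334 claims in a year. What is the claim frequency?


frequency = claims / policies
= 334 / 5620
= 0.0594


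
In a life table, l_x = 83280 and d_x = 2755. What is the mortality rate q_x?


q_x = d_x / l_x
= 2755 / 83280
= 0.0331


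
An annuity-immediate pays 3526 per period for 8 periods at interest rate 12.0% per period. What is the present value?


PV = PMT * (1 - (1+i)^(-n)) / i
= 3526 * (1 - (1+0.12)^(-8)) / 0.12
= 3526 * (1 - 0.403883) / 0.12
= 3526 * 4.96764
= 17515.8978


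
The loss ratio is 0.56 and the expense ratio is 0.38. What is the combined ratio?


Combined ratio = loss ratio + expense ratio
= 0.56 + 0.38
= 0.94


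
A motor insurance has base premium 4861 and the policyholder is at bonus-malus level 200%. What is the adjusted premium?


adjusted = base * BM_level / 100
= 4861 * 200 / 100
= 4861 * 2.0
= 9722.0


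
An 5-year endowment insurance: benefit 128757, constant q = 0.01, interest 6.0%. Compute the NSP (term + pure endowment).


Term component = 5322.5369
Pure endowment = 5_p_x * v^5 * benefit = 0.95099 * 0.747258 * 128757 = 91499.2419
NSP = 96821.7788


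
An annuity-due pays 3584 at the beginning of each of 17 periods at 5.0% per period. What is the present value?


PV_due = PMT * (1-(1+i)^(-n))/i * (1+i)
PV_immediate = 40406.2534
PV_due = 40406.2534 * 1.05
= 42426.5661


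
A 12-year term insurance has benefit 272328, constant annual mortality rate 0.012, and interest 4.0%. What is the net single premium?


NSP = benefit * sum_{k=0}^{n-1} k_p_x * q * v^(k+1)
With constant q=0.012, v=0.961538
Sum = 0.106071
NSP = 272328 * 0.106071
= 28886.0349


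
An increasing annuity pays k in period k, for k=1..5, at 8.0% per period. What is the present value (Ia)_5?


(Ia)_n = sum_{k=1}^{n} k * v^k, v = 1/(1+i)
v = 0.925926
Sum computed term by term:
(Ia)_5 = 11.3651


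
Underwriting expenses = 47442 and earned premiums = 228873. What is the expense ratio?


Expense ratio = expenses / premiums
= 47442 / 228873
= 0.2073


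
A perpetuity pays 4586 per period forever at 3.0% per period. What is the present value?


PV = PMT / i
= 4586 / 0.03
= 152866.6667


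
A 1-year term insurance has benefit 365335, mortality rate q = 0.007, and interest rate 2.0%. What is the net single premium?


NSP = benefit * q * v
v = 1/(1+i) = 0.980392
NSP = 365335 * 0.007 * 0.980392
= 2507.201


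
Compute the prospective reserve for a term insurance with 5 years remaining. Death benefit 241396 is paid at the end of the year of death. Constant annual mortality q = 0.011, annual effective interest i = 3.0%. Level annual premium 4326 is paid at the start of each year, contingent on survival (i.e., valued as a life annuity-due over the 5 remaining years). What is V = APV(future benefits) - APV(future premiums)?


v = 1/(1+i) = 0.970874
APV(future benefits) per unit = sum_{k=0}^{4} k_p_x * q * v^(k+1) = 0.049313
APV(future benefits) = 241396 * 0.049313 = 11903.9195
Life annuity-due factor ä_{x:5} = sum_{k=0}^{4} k_p_x * v^k = 4.617474
APV(future premiums) = 4326 * 4.617474 = 19975.1922
V = 11903.9195 - 19975.1922
= -8071.2727


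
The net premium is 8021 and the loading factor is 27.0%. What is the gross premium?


Gross = net * (1 + loading)
= 8021 * (1 + 0.27)
= 8021 * 1.27
= 10186.67


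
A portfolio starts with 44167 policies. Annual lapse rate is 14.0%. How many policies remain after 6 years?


remaining = initial * (1 - lapse)^years
= 44167 * (1 - 0.14)^6
= 44167 * 0.404567
= 17868.5211


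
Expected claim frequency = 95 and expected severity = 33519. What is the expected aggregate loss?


E[S] = E[N] * E[X]
= 95 * 33519
= 3.1843e+06


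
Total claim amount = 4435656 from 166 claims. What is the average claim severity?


severity = total / number
= 4435656 / 166
= 26720.8193


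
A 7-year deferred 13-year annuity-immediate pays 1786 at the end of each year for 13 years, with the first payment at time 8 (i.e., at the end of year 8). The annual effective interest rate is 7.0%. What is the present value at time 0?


PV at time 7 of the 13-year annuity-immediate:
a_n = 1786 * (1-(1+0.07)^(-13))/0.07 = 14926.7642
Discount back 7 years to time 0:
PV = 14926.7642 * (1+0.07)^(-7)
= 14926.7642 * 0.62275
= 9295.6386


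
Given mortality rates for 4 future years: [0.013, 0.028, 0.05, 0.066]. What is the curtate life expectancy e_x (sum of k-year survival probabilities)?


e_x = sum_{k=1}^{n} k_p_x
k_p_x values:
  1_p_x = 0.987
  2_p_x = 0.959364
  3_p_x = 0.911396
  4_p_x = 0.851244
e_x = 3.709


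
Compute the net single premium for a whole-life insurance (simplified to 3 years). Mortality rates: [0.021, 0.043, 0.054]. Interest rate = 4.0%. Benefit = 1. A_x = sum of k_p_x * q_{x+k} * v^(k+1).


v = 0.961538
Year 0: k_p_x=1.0, q=0.021, term=0.020192
Year 1: k_p_x=0.979, q=0.043, term=0.038921
Year 2: k_p_x=0.936903, q=0.054, term=0.044977
A_x = 0.1041


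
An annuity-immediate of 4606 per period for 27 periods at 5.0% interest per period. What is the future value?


FV = PMT * ((1+i)^n - 1) / i
= 4606 * ((1.05)^27 - 1) / 0.05
= 4606 * (3.733456 - 1) / 0.05
= 251805.9964


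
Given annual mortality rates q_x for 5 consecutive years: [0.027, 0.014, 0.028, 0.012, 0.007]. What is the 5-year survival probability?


p_k = 1 - q_k for each year
Survival = product of (1 - q_k)
= 0.973 * 0.986 * 0.972 * 0.988 * 0.993
= 0.9149


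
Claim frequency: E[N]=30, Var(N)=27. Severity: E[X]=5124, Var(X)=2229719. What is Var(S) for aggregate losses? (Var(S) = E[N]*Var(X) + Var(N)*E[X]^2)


Var(S) = E[N]*Var(X) + Var(N)*E[X]^2
= 30*2229719 + 27*5124^2
= 66891570 + 708895152
= 7.7579e+08
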